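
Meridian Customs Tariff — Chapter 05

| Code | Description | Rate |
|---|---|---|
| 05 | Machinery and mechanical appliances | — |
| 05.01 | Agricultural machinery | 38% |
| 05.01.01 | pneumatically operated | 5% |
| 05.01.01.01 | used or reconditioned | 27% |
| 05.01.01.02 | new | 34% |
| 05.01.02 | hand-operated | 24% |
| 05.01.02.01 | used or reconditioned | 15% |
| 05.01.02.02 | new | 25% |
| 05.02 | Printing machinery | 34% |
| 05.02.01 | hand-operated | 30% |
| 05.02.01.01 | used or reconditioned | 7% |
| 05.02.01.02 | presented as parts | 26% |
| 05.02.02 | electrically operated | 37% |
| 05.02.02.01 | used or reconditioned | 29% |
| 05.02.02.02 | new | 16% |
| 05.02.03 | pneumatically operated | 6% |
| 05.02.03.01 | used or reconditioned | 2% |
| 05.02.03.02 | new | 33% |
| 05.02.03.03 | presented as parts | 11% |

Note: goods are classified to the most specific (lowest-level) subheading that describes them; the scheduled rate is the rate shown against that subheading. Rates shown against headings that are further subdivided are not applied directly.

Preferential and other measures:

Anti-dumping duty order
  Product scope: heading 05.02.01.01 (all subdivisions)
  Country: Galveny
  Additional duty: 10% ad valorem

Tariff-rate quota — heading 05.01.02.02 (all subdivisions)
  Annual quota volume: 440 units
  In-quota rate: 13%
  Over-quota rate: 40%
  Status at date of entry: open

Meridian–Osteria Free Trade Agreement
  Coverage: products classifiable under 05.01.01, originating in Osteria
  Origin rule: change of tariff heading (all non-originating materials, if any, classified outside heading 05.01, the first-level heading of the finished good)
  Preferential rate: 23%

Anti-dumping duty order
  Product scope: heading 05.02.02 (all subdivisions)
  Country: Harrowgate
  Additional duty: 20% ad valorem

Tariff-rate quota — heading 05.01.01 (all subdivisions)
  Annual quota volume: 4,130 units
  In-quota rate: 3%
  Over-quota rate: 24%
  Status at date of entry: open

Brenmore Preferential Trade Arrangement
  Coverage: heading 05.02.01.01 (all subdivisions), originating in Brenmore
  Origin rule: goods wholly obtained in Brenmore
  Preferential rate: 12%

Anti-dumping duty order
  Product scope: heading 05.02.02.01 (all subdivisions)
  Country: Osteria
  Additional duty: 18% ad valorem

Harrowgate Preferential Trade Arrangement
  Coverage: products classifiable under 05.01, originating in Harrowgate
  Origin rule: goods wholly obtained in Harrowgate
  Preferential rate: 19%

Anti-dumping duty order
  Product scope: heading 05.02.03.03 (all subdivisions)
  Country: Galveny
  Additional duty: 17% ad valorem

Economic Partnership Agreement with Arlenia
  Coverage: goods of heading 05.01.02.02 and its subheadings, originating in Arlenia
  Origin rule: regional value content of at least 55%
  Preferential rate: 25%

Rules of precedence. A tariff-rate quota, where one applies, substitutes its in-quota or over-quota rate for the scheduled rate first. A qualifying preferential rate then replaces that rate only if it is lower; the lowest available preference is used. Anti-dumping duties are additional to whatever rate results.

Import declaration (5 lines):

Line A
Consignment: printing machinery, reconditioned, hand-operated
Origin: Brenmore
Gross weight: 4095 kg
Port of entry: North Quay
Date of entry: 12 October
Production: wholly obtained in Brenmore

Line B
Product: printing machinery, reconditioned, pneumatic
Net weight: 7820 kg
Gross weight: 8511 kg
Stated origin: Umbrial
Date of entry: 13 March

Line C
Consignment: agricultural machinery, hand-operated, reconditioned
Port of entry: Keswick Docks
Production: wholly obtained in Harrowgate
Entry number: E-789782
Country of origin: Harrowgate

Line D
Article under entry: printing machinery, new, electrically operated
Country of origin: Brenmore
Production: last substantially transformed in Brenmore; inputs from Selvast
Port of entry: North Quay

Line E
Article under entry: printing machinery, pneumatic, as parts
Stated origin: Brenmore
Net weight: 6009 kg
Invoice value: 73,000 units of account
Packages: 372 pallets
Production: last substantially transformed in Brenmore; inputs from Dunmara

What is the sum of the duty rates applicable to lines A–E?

Line A: printing → 05.02; hand-operated → 05.02.01; reconditioned → 05.02.01.01. Scheduled 7%. Brenmore agreement on 05.02.01.01: wholly obtained → 12% available; preference 12% not lower than 7% → no reduction. → 7%.
Line B: printing → 05.02; pneumatic → 05.02.03; reconditioned → 05.02.03.01. Scheduled 2%. No special measure applies. → 2%.
Line C: agricultural → 05.01; hand-operated → 05.01.02; reconditioned → 05.01.02.01. Scheduled 15%. Harrowgate agreement on 05.01: wholly obtained → 19% available; preference 19% not lower than 15% → no reduction. → 15%.
Line D: printing → 05.02; electrically operated → 05.02.02; new → 05.02.02.02. Scheduled 16%. Brenmore agreement on 05.02.01.01: 05.02.02.02 not covered. → 16%.
Line E: printing → 05.02; pneumatic → 05.02.03; as parts → 05.02.03.03. Scheduled 11%. Brenmore agreement on 05.02.01.01: 05.02.03.03 not covered. → 11%.
Sum: 7% + 2% + 15% + 16% + 11% = 51%.

51%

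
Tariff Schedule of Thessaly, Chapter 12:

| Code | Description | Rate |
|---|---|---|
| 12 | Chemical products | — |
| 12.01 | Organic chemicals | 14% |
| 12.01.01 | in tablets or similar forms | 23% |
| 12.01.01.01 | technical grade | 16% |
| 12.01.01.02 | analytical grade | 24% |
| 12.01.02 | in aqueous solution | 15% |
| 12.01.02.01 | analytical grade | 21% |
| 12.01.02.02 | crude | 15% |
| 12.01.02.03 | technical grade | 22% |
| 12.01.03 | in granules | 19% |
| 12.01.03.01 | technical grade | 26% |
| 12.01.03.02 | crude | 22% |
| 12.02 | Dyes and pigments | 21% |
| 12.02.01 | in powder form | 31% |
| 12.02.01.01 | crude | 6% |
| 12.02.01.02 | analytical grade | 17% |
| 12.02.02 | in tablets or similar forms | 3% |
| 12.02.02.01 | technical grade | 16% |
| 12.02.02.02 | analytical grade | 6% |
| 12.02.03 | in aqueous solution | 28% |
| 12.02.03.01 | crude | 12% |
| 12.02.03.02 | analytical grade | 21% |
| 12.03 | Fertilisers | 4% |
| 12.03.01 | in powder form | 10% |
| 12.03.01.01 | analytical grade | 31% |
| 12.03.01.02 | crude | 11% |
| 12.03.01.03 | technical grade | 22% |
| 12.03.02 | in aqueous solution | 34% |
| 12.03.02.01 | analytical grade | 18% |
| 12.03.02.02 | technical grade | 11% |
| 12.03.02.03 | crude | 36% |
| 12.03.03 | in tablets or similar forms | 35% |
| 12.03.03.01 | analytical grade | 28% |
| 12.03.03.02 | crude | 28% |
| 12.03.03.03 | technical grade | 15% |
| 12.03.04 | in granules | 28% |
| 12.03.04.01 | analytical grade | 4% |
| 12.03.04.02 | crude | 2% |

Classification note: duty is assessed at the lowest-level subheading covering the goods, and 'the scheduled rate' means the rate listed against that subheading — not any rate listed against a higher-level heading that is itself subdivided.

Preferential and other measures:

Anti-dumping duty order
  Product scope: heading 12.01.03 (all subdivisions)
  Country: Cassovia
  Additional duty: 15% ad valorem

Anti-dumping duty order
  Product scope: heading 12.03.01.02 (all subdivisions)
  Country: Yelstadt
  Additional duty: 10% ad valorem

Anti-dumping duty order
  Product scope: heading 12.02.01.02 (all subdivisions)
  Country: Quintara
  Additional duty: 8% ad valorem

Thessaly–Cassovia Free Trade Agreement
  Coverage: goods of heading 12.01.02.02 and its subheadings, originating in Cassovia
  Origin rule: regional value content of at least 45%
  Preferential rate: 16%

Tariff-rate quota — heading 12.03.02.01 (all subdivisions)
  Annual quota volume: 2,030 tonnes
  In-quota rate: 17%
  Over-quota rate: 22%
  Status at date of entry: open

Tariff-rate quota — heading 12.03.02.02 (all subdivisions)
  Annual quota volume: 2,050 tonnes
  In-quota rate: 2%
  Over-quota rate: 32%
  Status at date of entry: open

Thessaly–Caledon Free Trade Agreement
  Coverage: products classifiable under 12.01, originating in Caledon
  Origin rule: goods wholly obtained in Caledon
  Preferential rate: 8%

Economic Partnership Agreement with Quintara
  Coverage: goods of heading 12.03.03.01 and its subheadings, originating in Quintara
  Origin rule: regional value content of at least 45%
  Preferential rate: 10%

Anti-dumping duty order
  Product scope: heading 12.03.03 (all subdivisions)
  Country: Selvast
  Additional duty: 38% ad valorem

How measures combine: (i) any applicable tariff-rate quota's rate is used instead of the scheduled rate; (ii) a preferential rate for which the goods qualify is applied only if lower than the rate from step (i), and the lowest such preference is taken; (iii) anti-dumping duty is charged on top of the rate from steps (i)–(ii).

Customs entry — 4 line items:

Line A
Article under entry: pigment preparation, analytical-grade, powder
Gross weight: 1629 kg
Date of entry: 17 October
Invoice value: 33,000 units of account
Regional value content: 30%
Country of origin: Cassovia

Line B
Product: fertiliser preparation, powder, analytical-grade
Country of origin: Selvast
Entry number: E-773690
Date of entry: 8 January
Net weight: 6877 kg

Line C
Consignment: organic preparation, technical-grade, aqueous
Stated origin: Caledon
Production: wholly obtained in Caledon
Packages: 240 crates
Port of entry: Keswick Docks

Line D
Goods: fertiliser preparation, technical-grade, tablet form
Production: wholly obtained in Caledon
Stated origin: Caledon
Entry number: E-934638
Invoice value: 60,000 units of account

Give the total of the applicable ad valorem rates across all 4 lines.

Line A: pigment → 12.02; powder → 12.02.01; analytical-grade → 12.02.01.02. Scheduled 17%. Cassovia agreement on 12.01.02.02: 12.02.01.02 not covered. → 17%.
Line B: fertiliser → 12.03; powder → 12.03.01; analytical-grade → 12.03.01.01. Scheduled 31%. No special measure applies. → 31%.
Line C: organic → 12.01; aqueous → 12.01.02; technical-grade → 12.01.02.03. Scheduled 22%. Caledon agreement on 12.01: wholly obtained → 8% available; preferential 8%. → 8%.
Line D: fertiliser → 12.03; tablet form → 12.03.03; technical-grade → 12.03.03.03. Scheduled 15%. Caledon agreement on 12.01: 12.03.03.03 not covered. → 15%.
Sum: 17% + 31% + 8% + 15% = 71%.

71%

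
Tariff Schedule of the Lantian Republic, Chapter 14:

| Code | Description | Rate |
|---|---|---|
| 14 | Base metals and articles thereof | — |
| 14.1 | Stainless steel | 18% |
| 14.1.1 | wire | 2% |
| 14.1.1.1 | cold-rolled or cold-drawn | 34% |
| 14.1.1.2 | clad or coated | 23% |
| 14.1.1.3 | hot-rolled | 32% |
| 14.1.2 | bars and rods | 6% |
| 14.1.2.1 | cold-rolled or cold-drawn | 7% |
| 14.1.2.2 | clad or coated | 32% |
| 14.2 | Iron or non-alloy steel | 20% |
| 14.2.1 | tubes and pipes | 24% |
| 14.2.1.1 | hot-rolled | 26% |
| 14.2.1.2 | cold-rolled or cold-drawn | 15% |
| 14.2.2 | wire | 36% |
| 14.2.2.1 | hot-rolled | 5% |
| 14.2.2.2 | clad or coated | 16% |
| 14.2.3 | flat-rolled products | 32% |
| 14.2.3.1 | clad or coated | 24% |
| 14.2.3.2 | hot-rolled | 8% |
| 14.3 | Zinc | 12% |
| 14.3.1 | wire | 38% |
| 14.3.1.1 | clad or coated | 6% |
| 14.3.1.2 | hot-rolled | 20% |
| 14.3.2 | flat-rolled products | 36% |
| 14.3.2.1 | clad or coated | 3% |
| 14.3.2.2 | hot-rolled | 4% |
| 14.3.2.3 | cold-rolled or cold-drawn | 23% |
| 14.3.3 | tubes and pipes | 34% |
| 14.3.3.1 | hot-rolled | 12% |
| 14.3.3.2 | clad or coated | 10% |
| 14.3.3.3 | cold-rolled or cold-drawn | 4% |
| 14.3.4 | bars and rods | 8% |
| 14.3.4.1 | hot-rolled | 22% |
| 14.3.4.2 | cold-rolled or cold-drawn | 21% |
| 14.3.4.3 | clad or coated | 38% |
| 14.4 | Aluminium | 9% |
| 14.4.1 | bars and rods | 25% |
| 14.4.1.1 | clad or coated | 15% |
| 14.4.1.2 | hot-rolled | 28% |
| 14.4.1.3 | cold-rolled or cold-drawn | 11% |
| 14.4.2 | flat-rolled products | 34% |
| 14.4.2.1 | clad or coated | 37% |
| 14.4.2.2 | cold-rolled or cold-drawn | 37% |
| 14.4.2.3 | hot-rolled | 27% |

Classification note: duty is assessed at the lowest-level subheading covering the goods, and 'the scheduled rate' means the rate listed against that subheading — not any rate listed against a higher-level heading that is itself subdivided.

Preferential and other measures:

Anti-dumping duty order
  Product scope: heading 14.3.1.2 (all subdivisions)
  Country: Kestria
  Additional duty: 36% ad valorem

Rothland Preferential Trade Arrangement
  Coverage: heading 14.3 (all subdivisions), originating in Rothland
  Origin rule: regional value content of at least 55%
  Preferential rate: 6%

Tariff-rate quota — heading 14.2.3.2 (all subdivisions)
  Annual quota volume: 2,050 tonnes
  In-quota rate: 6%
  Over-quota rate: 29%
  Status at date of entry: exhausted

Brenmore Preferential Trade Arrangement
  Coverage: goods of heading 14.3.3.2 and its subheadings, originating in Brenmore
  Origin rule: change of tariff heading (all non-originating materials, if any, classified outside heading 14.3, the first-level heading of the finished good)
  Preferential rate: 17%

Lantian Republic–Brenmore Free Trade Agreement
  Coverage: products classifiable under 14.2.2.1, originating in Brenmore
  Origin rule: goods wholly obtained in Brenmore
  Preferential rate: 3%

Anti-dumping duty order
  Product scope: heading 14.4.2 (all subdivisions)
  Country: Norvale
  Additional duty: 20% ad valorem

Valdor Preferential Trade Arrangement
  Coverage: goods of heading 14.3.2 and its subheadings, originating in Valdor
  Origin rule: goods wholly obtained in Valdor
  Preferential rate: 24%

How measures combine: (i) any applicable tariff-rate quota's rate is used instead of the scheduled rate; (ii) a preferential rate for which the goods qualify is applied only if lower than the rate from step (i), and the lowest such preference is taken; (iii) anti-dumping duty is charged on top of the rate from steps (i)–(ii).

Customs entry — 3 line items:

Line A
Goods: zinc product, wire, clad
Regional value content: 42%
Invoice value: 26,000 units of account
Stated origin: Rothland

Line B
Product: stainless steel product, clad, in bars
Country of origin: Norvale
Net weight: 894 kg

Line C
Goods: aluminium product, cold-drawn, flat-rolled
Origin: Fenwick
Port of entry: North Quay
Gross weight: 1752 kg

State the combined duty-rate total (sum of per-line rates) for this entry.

Line A: zinc → 14.3; wire → 14.3.1; clad → 14.3.1.1. Scheduled 6%. Rothland agreement on 14.3: RVC < 55%. → 6%.
Line B: stainless steel → 14.1; in bars → 14.1.2; clad → 14.1.2.2. Scheduled 32%. No special measure applies. → 32%.
Line C: aluminium → 14.4; flat-rolled → 14.4.2; cold-drawn → 14.4.2.2. Scheduled 37%. No special measure applies. → 37%.
Sum: 6% + 32% + 37% = 75%.

75%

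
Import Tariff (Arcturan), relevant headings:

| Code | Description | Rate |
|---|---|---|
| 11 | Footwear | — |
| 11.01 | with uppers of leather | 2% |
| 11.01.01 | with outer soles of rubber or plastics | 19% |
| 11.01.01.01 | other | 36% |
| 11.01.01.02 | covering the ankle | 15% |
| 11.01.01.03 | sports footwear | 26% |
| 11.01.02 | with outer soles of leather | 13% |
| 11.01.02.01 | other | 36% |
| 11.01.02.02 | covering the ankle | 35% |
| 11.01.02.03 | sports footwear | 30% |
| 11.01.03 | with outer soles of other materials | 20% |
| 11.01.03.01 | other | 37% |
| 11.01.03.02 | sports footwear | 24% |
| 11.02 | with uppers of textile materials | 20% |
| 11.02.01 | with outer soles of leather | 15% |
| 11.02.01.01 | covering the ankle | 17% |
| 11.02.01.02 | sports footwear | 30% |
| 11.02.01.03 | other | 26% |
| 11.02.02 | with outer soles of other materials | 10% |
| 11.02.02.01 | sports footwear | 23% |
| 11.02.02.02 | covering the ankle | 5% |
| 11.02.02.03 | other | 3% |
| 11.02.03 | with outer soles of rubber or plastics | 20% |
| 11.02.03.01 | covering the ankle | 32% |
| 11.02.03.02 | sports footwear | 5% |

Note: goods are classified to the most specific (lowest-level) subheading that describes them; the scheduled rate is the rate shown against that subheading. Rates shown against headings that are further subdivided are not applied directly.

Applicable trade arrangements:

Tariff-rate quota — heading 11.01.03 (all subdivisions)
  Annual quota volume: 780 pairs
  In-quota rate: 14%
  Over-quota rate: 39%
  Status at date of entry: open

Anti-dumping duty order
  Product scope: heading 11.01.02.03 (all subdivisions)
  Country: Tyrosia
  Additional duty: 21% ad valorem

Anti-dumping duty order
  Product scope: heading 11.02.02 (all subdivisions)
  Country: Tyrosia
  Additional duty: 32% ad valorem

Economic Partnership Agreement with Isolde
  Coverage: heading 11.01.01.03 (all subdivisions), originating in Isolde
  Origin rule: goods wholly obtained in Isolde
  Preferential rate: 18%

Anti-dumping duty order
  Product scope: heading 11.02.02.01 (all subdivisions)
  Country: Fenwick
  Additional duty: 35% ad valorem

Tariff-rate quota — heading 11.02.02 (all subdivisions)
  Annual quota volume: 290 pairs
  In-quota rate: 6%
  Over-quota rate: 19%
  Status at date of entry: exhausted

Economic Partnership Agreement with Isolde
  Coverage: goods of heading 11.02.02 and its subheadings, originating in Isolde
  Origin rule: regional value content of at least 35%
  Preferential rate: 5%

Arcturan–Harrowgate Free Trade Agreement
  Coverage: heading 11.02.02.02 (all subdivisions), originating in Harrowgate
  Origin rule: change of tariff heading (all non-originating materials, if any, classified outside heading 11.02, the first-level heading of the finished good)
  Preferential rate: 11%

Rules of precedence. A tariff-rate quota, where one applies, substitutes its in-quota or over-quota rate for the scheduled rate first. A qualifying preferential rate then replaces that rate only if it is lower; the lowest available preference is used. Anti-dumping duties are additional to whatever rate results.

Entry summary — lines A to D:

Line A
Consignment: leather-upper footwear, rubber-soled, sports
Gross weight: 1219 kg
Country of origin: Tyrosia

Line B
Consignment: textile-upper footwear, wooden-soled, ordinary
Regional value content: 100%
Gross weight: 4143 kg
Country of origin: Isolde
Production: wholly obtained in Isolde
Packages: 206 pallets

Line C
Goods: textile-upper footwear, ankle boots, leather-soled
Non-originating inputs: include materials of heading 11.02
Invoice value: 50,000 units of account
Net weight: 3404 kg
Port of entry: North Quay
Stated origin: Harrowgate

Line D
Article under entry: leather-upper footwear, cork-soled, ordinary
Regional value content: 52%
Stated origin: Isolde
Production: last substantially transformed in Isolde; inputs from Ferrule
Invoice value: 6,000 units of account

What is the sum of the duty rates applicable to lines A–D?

Line A: leather-upper → 11.01; rubber-soled → 11.01.01; sports → 11.01.01.03. Scheduled 26%. No special measure applies. → 26%.
Line B: textile-upper → 11.02; wooden-soled → 11.02.02; ordinary → 11.02.02.03. Scheduled 3%. quota on 11.02.02 exhausted → over-quota 19%; Isolde agreement on 11.01.01.03: 11.02.02.03 not covered; Isolde agreement on 11.02.02: RVC ≥ 35% → 5% available; preferential 5%. → 5%.
Line C: textile-upper → 11.02; leather-soled → 11.02.01; ankle boots → 11.02.01.01. Scheduled 17%. Harrowgate agreement on 11.02.02.02: 11.02.01.01 not covered. → 17%.
Line D: leather-upper → 11.01; cork-soled → 11.01.03; ordinary → 11.01.03.01. Scheduled 37%. quota on 11.01.03 open → in-quota 14%; Isolde agreement on 11.01.01.03: 11.01.03.01 not covered; Isolde agreement on 11.02.02: 11.01.03.01 not covered. → 14%.
Sum: 26% + 5% + 17% + 14% = 62%.

62%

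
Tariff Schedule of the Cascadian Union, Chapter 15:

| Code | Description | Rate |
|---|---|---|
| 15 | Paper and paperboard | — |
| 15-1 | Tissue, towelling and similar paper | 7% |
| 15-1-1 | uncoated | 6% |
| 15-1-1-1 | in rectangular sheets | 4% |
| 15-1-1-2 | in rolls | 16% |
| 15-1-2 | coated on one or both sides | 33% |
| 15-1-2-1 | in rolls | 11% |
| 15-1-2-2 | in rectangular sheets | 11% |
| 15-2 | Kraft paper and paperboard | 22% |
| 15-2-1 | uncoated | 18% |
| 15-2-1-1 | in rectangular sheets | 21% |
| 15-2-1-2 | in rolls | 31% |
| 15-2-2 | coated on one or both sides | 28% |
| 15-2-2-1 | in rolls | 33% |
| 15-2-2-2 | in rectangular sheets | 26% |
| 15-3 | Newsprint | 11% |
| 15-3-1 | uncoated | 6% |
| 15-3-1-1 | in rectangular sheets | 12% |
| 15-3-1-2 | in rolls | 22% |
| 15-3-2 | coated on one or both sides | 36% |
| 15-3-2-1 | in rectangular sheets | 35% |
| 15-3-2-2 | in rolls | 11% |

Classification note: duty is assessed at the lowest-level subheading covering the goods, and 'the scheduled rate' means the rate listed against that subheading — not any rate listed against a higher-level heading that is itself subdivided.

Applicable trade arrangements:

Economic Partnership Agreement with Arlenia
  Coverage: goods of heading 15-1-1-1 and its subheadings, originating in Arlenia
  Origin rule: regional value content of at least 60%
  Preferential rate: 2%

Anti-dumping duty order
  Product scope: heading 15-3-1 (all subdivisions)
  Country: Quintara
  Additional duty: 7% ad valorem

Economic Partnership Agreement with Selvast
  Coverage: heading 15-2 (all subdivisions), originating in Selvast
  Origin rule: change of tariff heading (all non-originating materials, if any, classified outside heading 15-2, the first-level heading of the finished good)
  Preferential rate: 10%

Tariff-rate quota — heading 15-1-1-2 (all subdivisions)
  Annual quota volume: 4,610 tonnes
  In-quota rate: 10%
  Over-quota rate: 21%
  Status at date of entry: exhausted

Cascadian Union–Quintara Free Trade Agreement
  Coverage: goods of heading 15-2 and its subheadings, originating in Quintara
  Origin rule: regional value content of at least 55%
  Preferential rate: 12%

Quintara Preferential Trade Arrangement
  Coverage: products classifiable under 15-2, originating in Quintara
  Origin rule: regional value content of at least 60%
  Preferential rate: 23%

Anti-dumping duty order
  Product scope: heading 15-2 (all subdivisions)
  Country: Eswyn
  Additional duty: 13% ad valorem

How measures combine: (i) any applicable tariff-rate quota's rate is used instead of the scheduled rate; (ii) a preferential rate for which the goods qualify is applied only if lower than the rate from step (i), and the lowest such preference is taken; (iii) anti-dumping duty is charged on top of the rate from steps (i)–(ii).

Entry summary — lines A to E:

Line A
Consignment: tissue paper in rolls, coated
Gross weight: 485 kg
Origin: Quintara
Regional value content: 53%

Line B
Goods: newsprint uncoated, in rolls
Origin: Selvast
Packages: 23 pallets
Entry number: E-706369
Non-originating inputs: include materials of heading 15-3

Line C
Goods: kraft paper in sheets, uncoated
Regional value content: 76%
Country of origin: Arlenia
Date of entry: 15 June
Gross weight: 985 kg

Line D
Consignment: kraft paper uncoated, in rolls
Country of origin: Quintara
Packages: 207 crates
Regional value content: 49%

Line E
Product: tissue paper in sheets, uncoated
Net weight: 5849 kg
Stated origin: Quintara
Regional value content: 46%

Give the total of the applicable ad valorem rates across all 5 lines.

Line A: tissue paper → 15-1; coated → 15-1-2; in rolls → 15-1-2-1. Scheduled 11%. Quintara agreement on 15-2: 15-1-2-1 not covered; Quintara agreement on 15-2: 15-1-2-1 not covered. → 11%.
Line B: newsprint → 15-3; uncoated → 15-3-1; in rolls → 15-3-1-2. Scheduled 22%. Selvast agreement on 15-2: 15-3-1-2 not covered. → 22%.
Line C: kraft paper → 15-2; uncoated → 15-2-1; in sheets → 15-2-1-1. Scheduled 21%. Arlenia agreement on 15-1-1-1: 15-2-1-1 not covered. → 21%.
Line D: kraft paper → 15-2; uncoated → 15-2-1; in rolls → 15-2-1-2. Scheduled 31%. Quintara agreement on 15-2: RVC < 55%; Quintara agreement on 15-2: RVC < 60%. → 31%.
Line E: tissue paper → 15-1; uncoated → 15-1-1; in sheets → 15-1-1-1. Scheduled 4%. Quintara agreement on 15-2: 15-1-1-1 not covered; Quintara agreement on 15-2: 15-1-1-1 not covered. → 4%.
Sum: 11% + 22% + 21% + 31% + 4% = 89%.

89%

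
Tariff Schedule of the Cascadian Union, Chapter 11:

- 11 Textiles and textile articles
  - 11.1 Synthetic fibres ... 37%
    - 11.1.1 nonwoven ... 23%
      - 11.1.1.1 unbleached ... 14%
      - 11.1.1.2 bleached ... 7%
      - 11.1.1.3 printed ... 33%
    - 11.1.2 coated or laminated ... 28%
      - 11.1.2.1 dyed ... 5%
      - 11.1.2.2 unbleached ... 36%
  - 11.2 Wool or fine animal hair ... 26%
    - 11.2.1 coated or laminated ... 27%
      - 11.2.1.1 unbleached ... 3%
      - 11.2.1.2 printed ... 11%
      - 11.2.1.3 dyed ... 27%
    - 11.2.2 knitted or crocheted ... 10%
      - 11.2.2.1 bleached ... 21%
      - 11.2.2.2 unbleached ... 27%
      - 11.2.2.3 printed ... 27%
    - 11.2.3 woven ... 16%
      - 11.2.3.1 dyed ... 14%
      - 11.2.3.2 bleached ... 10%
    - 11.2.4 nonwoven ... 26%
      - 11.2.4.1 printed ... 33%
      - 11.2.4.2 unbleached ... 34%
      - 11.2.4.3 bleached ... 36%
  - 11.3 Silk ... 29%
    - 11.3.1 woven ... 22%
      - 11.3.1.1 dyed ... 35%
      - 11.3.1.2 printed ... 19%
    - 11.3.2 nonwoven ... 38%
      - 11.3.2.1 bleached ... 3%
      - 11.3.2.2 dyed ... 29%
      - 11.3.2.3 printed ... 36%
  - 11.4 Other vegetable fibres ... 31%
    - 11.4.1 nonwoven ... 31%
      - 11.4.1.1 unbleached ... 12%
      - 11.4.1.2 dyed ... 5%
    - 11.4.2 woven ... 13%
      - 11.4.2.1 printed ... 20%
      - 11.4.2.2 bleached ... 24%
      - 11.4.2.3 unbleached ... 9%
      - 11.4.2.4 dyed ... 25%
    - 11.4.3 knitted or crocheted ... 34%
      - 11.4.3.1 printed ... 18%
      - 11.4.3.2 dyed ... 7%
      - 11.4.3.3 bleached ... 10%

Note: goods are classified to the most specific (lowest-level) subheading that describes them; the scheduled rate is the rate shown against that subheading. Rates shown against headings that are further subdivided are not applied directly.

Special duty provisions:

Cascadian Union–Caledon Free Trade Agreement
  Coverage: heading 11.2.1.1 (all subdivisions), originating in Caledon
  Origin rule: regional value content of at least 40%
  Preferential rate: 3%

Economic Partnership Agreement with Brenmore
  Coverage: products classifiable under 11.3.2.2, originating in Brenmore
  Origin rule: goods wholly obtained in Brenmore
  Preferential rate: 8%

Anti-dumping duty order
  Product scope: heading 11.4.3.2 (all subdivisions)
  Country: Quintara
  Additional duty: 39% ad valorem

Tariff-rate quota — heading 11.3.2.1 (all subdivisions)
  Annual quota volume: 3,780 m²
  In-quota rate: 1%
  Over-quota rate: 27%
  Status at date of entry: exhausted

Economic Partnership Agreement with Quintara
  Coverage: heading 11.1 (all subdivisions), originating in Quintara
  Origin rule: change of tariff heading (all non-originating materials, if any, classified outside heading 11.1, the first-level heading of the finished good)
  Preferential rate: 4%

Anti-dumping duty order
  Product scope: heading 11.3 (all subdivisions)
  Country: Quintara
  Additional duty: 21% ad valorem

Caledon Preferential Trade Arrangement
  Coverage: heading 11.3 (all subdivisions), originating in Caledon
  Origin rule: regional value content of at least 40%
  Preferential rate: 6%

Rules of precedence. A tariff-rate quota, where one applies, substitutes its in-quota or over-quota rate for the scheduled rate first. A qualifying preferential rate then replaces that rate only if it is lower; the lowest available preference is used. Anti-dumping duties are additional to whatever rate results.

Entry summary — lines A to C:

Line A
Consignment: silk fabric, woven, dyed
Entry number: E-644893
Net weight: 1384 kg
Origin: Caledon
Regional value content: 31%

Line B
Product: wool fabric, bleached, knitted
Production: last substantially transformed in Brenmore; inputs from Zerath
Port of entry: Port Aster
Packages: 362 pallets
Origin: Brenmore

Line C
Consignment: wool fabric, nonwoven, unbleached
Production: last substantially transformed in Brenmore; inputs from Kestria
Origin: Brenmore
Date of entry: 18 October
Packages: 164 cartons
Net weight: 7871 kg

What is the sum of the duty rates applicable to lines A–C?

Line A: silk → 11.3; woven → 11.3.1; dyed → 11.3.1.1. Scheduled 35%. Caledon agreement on 11.2.1.1: 11.3.1.1 not covered; Caledon agreement on 11.3: RVC < 40%. → 35%.
Line B: wool → 11.2; knitted → 11.2.2; bleached → 11.2.2.1. Scheduled 21%. Brenmore agreement on 11.3.2.2: 11.2.2.1 not covered. → 21%.
Line C: wool → 11.2; nonwoven → 11.2.4; unbleached → 11.2.4.2. Scheduled 34%. Brenmore agreement on 11.3.2.2: 11.2.4.2 not covered. → 34%.
Sum: 35% + 21% + 34% = 90%.

90%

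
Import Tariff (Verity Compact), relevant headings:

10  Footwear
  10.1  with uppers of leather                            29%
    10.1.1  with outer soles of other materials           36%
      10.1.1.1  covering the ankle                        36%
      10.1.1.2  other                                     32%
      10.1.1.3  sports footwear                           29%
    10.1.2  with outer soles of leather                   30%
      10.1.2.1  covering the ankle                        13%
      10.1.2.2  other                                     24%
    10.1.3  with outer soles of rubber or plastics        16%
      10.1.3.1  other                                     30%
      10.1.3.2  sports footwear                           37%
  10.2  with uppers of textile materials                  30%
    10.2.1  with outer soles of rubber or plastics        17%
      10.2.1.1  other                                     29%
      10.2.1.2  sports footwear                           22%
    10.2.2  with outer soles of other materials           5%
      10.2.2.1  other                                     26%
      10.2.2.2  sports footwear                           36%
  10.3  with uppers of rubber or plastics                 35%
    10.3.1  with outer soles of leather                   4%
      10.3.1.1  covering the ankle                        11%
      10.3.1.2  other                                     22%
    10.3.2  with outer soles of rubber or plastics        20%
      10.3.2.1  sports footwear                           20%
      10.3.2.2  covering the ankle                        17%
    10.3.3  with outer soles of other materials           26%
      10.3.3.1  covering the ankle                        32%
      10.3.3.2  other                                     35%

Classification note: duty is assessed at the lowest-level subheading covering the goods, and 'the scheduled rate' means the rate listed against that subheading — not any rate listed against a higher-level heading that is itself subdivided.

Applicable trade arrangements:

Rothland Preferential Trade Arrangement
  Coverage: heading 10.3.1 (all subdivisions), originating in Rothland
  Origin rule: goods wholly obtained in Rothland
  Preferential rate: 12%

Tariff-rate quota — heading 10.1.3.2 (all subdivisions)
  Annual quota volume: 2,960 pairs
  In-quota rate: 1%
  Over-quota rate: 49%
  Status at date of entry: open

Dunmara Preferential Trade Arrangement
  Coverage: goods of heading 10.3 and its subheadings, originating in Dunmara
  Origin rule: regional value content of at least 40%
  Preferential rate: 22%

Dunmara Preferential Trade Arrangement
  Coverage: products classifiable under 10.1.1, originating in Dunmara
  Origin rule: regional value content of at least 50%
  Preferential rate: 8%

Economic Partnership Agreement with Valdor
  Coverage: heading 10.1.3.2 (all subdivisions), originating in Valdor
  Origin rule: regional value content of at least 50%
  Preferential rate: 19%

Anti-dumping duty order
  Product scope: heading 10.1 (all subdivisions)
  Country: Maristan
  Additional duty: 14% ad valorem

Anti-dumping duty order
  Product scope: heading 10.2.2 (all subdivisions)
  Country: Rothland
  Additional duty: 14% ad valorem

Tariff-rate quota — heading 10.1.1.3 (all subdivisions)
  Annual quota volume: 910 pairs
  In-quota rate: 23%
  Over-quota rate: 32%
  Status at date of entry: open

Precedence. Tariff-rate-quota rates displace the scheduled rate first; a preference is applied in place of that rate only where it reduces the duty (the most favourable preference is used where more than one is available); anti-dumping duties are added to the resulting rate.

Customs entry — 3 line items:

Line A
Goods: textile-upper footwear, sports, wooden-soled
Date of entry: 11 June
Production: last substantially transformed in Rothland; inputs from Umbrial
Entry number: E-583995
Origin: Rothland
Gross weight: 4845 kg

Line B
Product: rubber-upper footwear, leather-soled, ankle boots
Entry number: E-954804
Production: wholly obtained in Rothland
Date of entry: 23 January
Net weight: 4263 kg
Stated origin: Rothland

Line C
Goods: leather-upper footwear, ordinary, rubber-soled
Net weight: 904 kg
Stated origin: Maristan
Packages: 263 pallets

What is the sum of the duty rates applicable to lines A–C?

105%

Line A: textile-upper → 10.2; wooden-soled → 10.2.2; sports → 10.2.2.2. Scheduled 36%. Rothland agreement on 10.3.1: 10.2.2.2 not covered; anti-dumping (Rothland, 10.2.2): +14%; total 36% + 14% = 50%. → 50%.
Line B: rubber-upper → 10.3; leather-soled → 10.3.1; ankle boots → 10.3.1.1. Scheduled 11%. Rothland agreement on 10.3.1: wholly obtained → 12% available; preference 12% not lower than 11% → no reduction. → 11%.
Line C: leather-upper → 10.1; rubber-soled → 10.1.3; ordinary → 10.1.3.1. Scheduled 30%. anti-dumping (Maristan, 10.1): +14%; total 30% + 14% = 44%. → 44%.
Sum: 50% + 11% + 44% = 105%.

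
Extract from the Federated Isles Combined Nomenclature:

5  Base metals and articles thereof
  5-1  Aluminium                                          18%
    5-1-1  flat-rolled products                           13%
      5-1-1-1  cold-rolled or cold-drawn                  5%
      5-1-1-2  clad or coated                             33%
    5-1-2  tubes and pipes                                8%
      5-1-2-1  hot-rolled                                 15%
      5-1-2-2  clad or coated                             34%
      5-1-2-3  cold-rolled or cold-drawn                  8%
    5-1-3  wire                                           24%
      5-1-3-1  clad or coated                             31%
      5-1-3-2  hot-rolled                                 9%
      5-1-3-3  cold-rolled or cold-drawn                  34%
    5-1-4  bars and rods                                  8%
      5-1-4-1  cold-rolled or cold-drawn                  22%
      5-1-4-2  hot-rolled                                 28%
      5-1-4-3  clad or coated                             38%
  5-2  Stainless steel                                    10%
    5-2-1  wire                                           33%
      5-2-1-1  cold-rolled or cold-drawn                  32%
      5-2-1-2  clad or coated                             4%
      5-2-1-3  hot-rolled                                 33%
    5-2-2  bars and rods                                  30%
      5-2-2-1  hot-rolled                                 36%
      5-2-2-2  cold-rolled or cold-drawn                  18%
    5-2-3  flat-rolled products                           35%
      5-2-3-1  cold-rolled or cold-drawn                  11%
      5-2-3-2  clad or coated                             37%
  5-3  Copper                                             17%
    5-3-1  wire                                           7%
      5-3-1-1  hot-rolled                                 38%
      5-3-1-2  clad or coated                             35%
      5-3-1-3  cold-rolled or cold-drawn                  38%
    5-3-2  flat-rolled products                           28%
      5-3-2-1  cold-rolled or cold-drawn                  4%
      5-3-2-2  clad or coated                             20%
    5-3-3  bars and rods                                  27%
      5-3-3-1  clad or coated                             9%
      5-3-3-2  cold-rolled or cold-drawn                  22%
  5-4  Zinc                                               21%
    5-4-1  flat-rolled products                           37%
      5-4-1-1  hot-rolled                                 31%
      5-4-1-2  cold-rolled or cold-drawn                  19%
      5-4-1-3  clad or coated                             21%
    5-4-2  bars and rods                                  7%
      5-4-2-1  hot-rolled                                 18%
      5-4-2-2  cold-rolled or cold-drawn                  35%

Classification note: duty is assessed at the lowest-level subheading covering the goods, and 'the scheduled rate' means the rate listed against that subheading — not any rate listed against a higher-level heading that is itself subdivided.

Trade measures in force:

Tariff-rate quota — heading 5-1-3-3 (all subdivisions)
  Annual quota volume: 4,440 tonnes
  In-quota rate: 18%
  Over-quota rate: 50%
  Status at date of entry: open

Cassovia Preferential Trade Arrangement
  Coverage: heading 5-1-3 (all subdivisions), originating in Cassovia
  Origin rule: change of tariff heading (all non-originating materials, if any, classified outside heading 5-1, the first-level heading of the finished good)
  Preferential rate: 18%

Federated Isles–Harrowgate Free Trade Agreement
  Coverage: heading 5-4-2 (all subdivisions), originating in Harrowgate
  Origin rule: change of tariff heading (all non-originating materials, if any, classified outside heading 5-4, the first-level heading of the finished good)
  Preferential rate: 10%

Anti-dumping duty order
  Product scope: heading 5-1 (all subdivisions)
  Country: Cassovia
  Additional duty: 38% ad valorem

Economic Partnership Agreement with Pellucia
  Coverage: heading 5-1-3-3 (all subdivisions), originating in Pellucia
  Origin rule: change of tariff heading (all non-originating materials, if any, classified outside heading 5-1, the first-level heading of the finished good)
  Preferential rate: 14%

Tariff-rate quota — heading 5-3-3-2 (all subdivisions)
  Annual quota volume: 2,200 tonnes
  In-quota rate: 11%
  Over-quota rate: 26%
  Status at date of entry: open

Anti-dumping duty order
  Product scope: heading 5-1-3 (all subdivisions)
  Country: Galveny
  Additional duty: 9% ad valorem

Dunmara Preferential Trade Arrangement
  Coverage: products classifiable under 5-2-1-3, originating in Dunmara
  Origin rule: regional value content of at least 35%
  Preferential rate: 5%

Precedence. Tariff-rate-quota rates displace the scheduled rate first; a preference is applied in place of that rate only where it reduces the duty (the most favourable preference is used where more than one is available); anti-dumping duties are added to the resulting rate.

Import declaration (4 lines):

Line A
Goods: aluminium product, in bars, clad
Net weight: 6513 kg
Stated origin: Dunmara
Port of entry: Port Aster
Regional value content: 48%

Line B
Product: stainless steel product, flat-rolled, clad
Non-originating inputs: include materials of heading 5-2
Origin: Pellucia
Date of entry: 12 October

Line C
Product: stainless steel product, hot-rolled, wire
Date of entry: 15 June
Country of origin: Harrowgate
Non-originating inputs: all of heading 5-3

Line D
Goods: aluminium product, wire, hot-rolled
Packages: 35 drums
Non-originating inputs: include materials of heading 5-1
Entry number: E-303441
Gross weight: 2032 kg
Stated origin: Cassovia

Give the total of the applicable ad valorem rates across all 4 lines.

Line A: aluminium → 5-1; in bars → 5-1-4; clad → 5-1-4-3. Scheduled 38%. Dunmara agreement on 5-2-1-3: 5-1-4-3 not covered. → 38%.
Line B: stainless steel → 5-2; flat-rolled → 5-2-3; clad → 5-2-3-2. Scheduled 37%. Pellucia agreement on 5-1-3-3: 5-2-3-2 not covered. → 37%.
Line C: stainless steel → 5-2; wire → 5-2-1; hot-rolled → 5-2-1-3. Scheduled 33%. Harrowgate agreement on 5-4-2: 5-2-1-3 not covered. → 33%.
Line D: aluminium → 5-1; wire → 5-1-3; hot-rolled → 5-1-3-2. Scheduled 9%. Cassovia agreement on 5-1-3: CTH not met; anti-dumping (Cassovia, 5-1): +38%; total 9% + 38% = 47%. → 47%.
Sum: 38% + 37% + 33% + 47% = 155%.

155%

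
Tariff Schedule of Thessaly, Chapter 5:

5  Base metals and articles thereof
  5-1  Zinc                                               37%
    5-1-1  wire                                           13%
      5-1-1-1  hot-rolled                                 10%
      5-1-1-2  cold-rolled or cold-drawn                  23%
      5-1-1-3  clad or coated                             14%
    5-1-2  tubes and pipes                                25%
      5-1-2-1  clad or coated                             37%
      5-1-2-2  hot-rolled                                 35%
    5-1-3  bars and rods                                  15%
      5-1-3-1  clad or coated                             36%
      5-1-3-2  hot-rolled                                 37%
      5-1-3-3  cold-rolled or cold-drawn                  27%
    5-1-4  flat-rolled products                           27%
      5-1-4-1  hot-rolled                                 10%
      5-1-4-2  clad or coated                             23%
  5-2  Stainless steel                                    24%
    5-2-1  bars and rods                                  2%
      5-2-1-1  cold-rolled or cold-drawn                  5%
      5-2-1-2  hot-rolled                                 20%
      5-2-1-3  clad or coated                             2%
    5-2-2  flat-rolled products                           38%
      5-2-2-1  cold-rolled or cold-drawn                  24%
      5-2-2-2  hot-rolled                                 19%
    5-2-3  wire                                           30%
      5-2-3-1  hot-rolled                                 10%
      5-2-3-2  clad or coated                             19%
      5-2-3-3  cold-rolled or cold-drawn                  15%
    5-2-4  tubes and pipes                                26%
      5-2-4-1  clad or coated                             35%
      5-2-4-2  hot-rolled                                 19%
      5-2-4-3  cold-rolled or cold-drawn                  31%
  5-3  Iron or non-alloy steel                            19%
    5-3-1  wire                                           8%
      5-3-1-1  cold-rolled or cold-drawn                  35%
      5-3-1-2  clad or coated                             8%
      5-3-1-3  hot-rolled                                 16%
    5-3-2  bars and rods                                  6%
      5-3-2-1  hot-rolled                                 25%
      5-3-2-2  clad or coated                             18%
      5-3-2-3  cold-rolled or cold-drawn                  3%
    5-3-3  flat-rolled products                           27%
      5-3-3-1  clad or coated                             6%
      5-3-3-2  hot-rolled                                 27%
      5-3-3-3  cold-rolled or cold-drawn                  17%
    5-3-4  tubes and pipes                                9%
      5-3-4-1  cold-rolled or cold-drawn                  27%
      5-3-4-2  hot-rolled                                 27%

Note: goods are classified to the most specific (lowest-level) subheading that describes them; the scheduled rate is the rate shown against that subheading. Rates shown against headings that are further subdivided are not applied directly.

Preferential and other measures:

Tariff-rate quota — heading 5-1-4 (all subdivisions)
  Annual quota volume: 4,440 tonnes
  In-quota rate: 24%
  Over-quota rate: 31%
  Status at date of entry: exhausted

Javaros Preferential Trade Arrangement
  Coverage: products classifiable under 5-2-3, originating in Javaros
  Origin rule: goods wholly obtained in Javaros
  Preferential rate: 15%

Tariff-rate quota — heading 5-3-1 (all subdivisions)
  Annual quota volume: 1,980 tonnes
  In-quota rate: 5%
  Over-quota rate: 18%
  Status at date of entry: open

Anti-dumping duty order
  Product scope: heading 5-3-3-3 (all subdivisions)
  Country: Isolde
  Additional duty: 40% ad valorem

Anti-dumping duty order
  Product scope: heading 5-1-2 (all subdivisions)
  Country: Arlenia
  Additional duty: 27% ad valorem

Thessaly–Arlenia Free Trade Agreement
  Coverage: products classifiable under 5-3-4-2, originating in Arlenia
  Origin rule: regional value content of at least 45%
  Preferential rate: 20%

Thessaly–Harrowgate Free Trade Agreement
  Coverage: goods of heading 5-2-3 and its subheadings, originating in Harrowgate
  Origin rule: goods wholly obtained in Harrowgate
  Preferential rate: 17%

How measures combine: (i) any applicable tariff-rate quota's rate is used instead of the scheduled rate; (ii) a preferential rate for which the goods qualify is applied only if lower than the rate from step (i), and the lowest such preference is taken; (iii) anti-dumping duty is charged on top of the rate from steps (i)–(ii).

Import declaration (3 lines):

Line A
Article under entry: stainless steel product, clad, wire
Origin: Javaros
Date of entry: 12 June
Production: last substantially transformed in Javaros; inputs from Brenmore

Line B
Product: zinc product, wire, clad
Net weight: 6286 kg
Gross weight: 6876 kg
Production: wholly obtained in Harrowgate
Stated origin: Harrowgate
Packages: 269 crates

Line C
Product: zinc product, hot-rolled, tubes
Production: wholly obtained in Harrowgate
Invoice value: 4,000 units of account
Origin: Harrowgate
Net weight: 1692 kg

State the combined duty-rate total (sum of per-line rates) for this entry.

68%

Line A: stainless steel → 5-2; wire → 5-2-3; clad → 5-2-3-2. Scheduled 19%. Javaros agreement on 5-2-3: not wholly obtained. → 19%.
Line B: zinc → 5-1; wire → 5-1-1; clad → 5-1-1-3. Scheduled 14%. Harrowgate agreement on 5-2-3: 5-1-1-3 not covered. → 14%.
Line C: zinc → 5-1; tubes → 5-1-2; hot-rolled → 5-1-2-2. Scheduled 35%. Harrowgate agreement on 5-2-3: 5-1-2-2 not covered. → 35%.
Sum: 19% + 14% + 35% = 68%.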